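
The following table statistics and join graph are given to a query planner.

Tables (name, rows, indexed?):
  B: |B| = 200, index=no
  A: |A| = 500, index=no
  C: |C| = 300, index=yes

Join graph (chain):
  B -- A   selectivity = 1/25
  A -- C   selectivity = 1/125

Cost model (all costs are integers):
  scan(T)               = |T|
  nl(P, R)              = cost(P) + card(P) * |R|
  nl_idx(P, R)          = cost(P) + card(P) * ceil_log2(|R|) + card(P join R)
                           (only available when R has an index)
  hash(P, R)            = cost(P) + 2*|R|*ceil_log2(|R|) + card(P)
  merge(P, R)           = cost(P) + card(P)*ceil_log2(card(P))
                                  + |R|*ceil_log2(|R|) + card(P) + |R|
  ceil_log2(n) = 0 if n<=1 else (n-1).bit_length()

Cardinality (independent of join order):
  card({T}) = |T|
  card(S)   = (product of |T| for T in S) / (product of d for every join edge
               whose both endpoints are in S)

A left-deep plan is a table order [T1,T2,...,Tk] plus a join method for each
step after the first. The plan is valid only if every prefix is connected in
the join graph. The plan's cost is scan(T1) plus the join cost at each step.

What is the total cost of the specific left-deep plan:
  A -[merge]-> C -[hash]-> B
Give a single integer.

step 1: scan A: cost=500, card=500
step 2: join C via merge
    card(P join C) = 500*300/(125) = 1200
    cost = 500 + 500*9 + 300*9 + 500 + 300 = 8500
step 3: join B via hash
    card(P join B) = 1200*200/(25) = 9600
    cost = 8500 + 2*200*8 + 1200 = 12900

12900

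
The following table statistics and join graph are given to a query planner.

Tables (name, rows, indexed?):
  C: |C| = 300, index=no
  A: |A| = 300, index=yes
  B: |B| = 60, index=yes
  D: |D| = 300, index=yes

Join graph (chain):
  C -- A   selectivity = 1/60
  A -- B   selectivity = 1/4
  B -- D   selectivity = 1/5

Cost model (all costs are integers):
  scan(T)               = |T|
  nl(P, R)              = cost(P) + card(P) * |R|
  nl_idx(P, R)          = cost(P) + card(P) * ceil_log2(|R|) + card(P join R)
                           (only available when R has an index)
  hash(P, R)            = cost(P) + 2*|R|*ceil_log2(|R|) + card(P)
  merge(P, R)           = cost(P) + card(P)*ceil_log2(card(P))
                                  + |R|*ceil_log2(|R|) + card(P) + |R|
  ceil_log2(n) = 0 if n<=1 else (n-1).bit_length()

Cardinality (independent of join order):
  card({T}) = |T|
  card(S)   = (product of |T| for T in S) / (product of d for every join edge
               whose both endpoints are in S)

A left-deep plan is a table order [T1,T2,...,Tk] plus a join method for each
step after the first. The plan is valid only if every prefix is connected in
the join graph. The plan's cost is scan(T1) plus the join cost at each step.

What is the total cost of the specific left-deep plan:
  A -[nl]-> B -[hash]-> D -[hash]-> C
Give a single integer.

step 1: scan A: cost=300, card=300
step 2: join B via nl
    card(P join B) = 300*60/(4) = 4500
    cost = 300 + 300*60 = 18300
step 3: join D via hash
    card(P join D) = 4500*300/(5) = 270000
    cost = 18300 + 2*300*9 + 4500 = 28200
step 4: join C via hash
    card(P join C) = 270000*300/(60) = 1350000
    cost = 28200 + 2*300*9 + 270000 = 303600

303600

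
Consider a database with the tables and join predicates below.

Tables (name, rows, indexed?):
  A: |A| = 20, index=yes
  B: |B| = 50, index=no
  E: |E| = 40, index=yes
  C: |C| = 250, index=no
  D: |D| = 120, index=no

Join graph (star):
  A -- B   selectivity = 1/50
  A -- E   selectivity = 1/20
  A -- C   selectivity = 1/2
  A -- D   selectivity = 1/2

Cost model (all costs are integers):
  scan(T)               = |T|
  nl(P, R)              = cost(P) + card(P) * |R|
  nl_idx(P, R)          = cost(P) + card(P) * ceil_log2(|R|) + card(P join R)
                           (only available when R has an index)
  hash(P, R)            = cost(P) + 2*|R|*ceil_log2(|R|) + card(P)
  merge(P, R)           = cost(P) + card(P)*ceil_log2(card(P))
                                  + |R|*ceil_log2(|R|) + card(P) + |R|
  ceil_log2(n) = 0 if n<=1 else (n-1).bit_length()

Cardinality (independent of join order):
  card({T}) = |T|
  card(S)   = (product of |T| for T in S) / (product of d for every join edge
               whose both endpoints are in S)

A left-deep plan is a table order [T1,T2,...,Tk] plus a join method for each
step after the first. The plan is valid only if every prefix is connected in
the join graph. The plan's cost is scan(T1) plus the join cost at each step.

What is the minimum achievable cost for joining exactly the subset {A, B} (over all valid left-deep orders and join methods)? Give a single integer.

Selinger DP over subsets of {A,B}:
  {A}: scan cost=20, card=20
  {B}: scan cost=50, card=50
  {AB}: card=20; try (A,hash)→300, (A,nl_idx)→320, (B,merge)→490, (A,merge)→520, (B,hash)→640, (B,nl)→1020 …(+1); best=300 via (A,hash)

300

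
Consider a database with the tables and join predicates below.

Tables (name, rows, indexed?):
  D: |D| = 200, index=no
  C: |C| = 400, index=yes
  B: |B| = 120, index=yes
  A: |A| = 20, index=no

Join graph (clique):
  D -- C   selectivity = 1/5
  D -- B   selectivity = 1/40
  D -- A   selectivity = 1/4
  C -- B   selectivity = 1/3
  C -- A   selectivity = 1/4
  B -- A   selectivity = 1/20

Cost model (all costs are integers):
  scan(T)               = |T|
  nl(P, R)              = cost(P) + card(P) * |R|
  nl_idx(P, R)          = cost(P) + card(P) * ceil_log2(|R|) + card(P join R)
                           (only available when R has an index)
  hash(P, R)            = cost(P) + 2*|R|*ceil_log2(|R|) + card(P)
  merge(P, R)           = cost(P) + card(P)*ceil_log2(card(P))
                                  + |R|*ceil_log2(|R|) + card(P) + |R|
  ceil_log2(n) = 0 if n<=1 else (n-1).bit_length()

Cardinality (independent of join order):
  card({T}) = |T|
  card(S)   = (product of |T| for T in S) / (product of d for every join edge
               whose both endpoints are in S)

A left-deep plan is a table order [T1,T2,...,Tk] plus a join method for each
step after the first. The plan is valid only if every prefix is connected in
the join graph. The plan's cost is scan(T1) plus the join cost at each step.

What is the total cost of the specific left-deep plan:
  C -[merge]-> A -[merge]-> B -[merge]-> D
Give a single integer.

step 1: scan C: cost=400, card=400
step 2: join A via merge
    card(P join A) = 400*20/(4) = 2000
    cost = 400 + 400*9 + 20*5 + 400 + 20 = 4520
step 3: join B via merge
    card(P join B) = 2000*120/(3*20) = 4000
    cost = 4520 + 2000*11 + 120*7 + 2000 + 120 = 29480
step 4: join D via merge
    card(P join D) = 4000*200/(5*40*4) = 1000
    cost = 29480 + 4000*12 + 200*8 + 4000 + 200 = 83280

83280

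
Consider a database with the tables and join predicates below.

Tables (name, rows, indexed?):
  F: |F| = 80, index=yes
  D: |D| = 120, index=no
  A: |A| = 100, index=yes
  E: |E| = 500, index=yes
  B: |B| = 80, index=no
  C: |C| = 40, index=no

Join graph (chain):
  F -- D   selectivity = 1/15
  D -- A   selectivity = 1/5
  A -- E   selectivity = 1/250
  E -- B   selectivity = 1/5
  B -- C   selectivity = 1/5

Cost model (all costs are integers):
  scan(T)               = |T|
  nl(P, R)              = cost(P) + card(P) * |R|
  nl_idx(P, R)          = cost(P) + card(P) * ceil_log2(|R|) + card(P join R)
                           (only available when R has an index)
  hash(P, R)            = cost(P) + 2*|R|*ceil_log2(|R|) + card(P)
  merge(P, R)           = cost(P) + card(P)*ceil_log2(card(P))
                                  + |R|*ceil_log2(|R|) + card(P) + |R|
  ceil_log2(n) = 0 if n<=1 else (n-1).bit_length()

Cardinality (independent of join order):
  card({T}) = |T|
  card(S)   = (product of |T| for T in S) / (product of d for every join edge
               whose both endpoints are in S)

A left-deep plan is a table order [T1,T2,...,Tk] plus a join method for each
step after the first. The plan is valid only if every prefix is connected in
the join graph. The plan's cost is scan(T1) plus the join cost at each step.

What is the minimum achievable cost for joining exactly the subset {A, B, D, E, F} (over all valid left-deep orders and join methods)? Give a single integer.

35720

Selinger DP over subsets of {A,B,D,E,F}:
  {F}: scan cost=80, card=80
  {D}: scan cost=120, card=120
  {A}: scan cost=100, card=100
  {E}: scan cost=500, card=500
  {B}: scan cost=80, card=80
  {DF}: card=640; try (F,hash)→1360, (F,nl_idx)→1600, (D,merge)→1680, (F,merge)→1720, (D,hash)→1840, (D,nl)→9680 …(+1); best=1360 via (F,hash)
  {AD}: card=2400; try (A,hash)→1640, (D,merge)→1860, (D,hash)→1880, (A,merge)→1880, (A,nl_idx)→3360, (D,nl)→12100 …(+1); best=1640 via (A,hash)
  {AE}: card=200; try (E,nl_idx)→1200, (A,hash)→2400, (A,nl_idx)→4200, (E,merge)→5900, (A,merge)→6300, (E,hash)→9200 …(+2); best=1200 via (E,nl_idx)
  {BE}: card=8000; try (B,hash)→2120, (E,merge)→5720, (B,merge)→6140, (E,nl_idx)→8800, (E,hash)→9160, (E,nl)→40080 …(+1); best=2120 via (B,hash)
  {ADF}: card=12800; try (A,hash)→3400, (F,hash)→5160, (A,merge)→9200, (A,nl_idx)→18640, (F,nl_idx)→31240, (F,merge)→33480 …(+2); best=3400 via (A,hash)
  {ADE}: card=4800; try (D,hash)→3080, (D,merge)→3960, (E,hash)→13040, (D,nl)→25200, (E,nl_idx)→28040, (E,merge)→37840 …(+1); best=3080 via (D,hash)
  {ABE}: card=3200; try (B,hash)→2520, (B,merge)→3640, (A,hash)→11520, (B,nl)→17200, (A,nl_idx)→61320, (A,merge)→114920 …(+1); best=2520 via (B,hash)
  {ADEF}: card=25600; try (F,hash)→9000, (E,hash)→25200, (F,nl_idx)→62280, (F,merge)→70920, (E,nl_idx)→144200, (E,merge)→200400 …(+2); best=9000 via (F,hash)
  {ABDE}: card=76800; try (D,hash)→7400, (B,hash)→9000, (D,merge)→45080, (B,merge)→70920, (D,nl)→386520, (B,nl)→387080; best=7400 via (D,hash)
  {ABDEF}: card=409600; try (B,hash)→35720, (F,hash)→85320, (B,merge)→419240, (F,nl_idx)→954600, (F,merge)→1390440, (B,nl)→2057000 …(+1); best=35720 via (B,hash)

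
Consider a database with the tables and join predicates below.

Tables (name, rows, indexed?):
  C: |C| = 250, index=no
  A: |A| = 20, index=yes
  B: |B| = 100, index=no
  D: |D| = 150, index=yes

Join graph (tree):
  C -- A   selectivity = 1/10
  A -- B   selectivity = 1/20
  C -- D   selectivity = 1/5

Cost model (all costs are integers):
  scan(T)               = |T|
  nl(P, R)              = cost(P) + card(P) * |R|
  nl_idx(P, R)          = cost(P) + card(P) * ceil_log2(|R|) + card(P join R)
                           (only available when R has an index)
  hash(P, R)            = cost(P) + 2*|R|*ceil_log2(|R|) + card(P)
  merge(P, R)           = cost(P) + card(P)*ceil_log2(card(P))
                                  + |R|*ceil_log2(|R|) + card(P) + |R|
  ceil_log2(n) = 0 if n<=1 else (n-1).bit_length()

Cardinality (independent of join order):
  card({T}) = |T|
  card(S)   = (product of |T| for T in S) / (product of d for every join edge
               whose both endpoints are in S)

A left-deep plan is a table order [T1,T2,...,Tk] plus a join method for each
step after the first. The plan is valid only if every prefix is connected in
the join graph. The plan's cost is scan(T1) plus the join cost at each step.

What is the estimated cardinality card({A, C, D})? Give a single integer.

Tables in S: A(20), C(250), D(150)
Edges inside S: C-A(d=10), C-D(d=5)
numerator = 20 * 250 * 150 = 750000
denominator = 10 * 5 = 50
card(S) = 750000 / 50 = 15000

15000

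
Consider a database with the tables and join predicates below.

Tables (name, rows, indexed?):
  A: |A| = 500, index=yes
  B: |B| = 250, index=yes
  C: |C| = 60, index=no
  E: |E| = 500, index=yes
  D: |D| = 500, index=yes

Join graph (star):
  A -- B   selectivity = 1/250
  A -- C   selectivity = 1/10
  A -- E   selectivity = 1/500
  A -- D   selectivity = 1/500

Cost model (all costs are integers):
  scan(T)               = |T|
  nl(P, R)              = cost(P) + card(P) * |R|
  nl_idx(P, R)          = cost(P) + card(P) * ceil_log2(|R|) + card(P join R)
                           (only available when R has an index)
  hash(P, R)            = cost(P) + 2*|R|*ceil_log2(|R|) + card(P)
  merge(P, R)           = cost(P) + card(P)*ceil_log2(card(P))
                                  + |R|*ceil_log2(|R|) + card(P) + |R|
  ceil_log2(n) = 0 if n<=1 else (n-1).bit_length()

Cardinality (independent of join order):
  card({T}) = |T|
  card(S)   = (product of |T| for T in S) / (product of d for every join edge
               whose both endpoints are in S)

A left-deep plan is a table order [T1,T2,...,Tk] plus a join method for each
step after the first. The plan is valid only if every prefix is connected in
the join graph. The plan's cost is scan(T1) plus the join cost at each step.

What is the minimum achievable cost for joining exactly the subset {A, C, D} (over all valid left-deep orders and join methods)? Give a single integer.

Selinger DP over subsets of {A,C,D}:
  {A}: scan cost=500, card=500
  {C}: scan cost=60, card=60
  {D}: scan cost=500, card=500
  {AC}: card=3000; try (C,hash)→1720, (A,nl_idx)→3600, (A,merge)→5480, (C,merge)→5920, (A,hash)→9120, (A,nl)→30060 …(+1); best=1720 via (C,hash)
  {AD}: card=500; try (D,nl_idx)→5500, (A,nl_idx)→5500, (D,hash)→10000, (A,hash)→10000, (D,merge)→10500, (A,merge)→10500 …(+2); best=5500 via (D,nl_idx)
  {ACD}: card=3000; try (C,hash)→6720, (C,merge)→10920, (D,hash)→13720, (D,nl_idx)→31720, (C,nl)→35500, (D,merge)→45720 …(+1); best=6720 via (C,hash)

6720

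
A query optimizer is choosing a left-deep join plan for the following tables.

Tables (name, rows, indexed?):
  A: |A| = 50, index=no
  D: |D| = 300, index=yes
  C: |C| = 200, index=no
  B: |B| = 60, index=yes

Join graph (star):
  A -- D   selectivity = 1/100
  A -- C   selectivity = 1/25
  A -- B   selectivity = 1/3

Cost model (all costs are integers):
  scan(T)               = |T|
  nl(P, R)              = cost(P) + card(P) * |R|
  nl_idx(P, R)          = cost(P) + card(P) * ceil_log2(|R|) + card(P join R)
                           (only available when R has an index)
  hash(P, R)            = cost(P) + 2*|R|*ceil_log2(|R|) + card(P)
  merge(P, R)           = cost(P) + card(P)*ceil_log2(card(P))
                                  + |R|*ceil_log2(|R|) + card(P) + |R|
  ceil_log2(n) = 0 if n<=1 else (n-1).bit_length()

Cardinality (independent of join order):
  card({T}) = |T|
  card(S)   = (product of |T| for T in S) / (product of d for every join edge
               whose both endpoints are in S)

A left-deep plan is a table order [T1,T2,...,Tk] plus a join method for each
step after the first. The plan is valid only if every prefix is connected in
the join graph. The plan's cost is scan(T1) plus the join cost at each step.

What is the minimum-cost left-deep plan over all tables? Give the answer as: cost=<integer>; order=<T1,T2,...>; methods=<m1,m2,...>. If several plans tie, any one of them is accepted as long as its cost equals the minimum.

cost=5720; order=A,D,C,B; methods=nl_idx,merge,hash

Selinger DP (subsets sized 1..n):
  {A}: scan cost=50, card=50
  {D}: scan cost=300, card=300
  {C}: scan cost=200, card=200
  {B}: scan cost=60, card=60
  {AD}: card=150; try (D,nl_idx)→650, (A,hash)→1200, (D,merge)→3400, (A,merge)→3650, (D,hash)→5500, (D,nl)→15050 …(+1); best=650 via (D,nl_idx)
  {AC}: card=400; try (A,hash)→1000, (C,merge)→2200, (A,merge)→2350, (C,hash)→3300, (C,nl)→10050, (A,nl)→10200; best=1000 via (A,hash)
  {AB}: card=1000; try (A,hash)→720, (B,hash)→820, (B,merge)→820, (A,merge)→830, (B,nl_idx)→1350, (B,nl)→3050 …(+1); best=720 via (A,hash)
  {ACD}: card=1200; try (C,merge)→3800, (C,hash)→4000, (D,nl_idx)→5800, (D,hash)→6800, (D,merge)→8000, (C,nl)→30650 …(+1); best=3800 via (C,merge)
  {ABD}: card=3000; try (B,hash)→1520, (B,merge)→2420, (B,nl_idx)→4550, (D,hash)→7120, (B,nl)→9650, (D,nl_idx)→12720 …(+2); best=1520 via (B,hash)
  {ABC}: card=8000; try (B,hash)→2120, (C,hash)→4920, (B,merge)→5420, (B,nl_idx)→11400, (C,merge)→13520, (B,nl)→25000 …(+1); best=2120 via (B,hash)
  {ABCD}: card=24000; try (B,hash)→5720, (C,hash)→7720, (D,hash)→15520, (B,merge)→18620, (B,nl_idx)→35000, (C,merge)→42320 …(+5); best=5720 via (B,hash)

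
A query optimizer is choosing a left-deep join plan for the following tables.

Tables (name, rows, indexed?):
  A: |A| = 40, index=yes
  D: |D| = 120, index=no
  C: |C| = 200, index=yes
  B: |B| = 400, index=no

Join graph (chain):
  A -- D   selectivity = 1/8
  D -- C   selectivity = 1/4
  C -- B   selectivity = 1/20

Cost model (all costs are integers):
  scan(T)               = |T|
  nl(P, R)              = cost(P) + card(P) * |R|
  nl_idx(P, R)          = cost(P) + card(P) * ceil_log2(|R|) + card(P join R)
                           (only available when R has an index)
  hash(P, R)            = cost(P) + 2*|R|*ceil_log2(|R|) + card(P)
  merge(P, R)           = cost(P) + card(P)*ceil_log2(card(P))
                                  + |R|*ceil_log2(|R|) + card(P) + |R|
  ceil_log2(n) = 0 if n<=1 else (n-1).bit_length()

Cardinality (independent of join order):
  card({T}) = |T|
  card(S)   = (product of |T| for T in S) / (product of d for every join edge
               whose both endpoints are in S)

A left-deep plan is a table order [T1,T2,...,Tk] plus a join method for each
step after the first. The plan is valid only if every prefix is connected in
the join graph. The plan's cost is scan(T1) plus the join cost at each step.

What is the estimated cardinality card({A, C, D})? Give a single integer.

30000

Tables in S: A(40), C(200), D(120)
Edges inside S: A-D(d=8), D-C(d=4)
numerator = 40 * 200 * 120 = 960000
denominator = 8 * 4 = 32
card(S) = 960000 / 32 = 30000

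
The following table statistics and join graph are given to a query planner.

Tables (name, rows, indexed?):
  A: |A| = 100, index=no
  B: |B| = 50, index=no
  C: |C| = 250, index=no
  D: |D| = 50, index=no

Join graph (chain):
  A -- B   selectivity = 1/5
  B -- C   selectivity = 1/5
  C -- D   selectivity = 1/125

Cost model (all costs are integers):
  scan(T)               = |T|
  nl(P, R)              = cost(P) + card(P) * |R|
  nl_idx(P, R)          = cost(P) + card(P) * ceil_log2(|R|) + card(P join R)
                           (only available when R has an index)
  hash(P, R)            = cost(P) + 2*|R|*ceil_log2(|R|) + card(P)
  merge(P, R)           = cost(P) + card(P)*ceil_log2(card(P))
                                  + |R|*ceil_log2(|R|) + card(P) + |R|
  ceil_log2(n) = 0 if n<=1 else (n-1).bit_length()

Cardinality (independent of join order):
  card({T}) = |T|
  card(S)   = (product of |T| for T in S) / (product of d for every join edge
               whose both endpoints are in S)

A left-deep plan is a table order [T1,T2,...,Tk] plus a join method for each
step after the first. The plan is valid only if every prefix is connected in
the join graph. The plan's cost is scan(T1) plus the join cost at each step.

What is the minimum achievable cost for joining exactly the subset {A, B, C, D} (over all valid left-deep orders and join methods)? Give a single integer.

Selinger DP over subsets of {A,B,C,D}:
  {A}: scan cost=100, card=100
  {B}: scan cost=50, card=50
  {C}: scan cost=250, card=250
  {D}: scan cost=50, card=50
  {AB}: card=1000; try (B,hash)→800, (A,merge)→1200, (B,merge)→1250, (A,hash)→1500, (A,nl)→5050, (B,nl)→5100; best=800 via (B,hash)
  {BC}: card=2500; try (B,hash)→1100, (C,merge)→2650, (B,merge)→2850, (C,hash)→4100, (C,nl)→12550, (B,nl)→12750; best=1100 via (B,hash)
  {CD}: card=100; try (D,hash)→1100, (C,merge)→2650, (D,merge)→2850, (C,hash)→4100, (C,nl)→12550, (D,nl)→12750; best=1100 via (D,hash)
  {ABC}: card=50000; try (A,hash)→5000, (C,hash)→5800, (C,merge)→14050, (A,merge)→34400, (C,nl)→250800, (A,nl)→251100; best=5000 via (A,hash)
  {BCD}: card=1000; try (B,hash)→1800, (B,merge)→2250, (D,hash)→4200, (B,nl)→6100, (D,merge)→33950, (D,nl)→126100; best=1800 via (B,hash)
  {ABCD}: card=20000; try (A,hash)→4200, (A,merge)→13600, (D,hash)→55600, (A,nl)→101800, (D,merge)→855350, (D,nl)→2505000; best=4200 via (A,hash)

4200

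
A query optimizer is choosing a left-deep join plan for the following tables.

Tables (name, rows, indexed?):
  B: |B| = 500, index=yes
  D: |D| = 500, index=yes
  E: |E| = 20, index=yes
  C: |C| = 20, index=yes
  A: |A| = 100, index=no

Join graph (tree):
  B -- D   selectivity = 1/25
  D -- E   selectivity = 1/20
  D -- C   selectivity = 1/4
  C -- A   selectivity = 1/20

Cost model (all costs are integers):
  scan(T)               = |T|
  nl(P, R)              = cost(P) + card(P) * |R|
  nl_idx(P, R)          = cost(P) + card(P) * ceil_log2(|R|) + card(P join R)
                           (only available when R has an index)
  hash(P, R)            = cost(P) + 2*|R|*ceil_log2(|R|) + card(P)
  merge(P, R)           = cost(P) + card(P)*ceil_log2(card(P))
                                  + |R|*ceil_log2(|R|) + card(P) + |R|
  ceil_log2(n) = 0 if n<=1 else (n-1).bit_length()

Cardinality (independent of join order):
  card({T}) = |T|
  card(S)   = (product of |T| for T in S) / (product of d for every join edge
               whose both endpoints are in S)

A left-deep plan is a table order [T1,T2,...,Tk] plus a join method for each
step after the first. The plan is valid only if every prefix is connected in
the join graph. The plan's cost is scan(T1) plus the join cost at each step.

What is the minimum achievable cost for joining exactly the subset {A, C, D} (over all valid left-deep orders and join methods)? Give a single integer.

Selinger DP over subsets of {A,C,D}:
  {D}: scan cost=500, card=500
  {C}: scan cost=20, card=20
  {A}: scan cost=100, card=100
  {CD}: card=2500; try (C,hash)→1200, (D,nl_idx)→2700, (D,merge)→5140, (C,nl_idx)→5500, (C,merge)→5620, (D,hash)→9040 …(+2); best=1200 via (C,hash)
  {AC}: card=100; try (C,hash)→400, (C,nl_idx)→700, (A,merge)→940, (C,merge)→1020, (A,hash)→1440, (A,nl)→2020 …(+1); best=400 via (C,hash)
  {ACD}: card=12500; try (A,hash)→5100, (D,merge)→6200, (D,hash)→9500, (D,nl_idx)→13800, (A,merge)→34500, (D,nl)→50400 …(+1); best=5100 via (A,hash)

5100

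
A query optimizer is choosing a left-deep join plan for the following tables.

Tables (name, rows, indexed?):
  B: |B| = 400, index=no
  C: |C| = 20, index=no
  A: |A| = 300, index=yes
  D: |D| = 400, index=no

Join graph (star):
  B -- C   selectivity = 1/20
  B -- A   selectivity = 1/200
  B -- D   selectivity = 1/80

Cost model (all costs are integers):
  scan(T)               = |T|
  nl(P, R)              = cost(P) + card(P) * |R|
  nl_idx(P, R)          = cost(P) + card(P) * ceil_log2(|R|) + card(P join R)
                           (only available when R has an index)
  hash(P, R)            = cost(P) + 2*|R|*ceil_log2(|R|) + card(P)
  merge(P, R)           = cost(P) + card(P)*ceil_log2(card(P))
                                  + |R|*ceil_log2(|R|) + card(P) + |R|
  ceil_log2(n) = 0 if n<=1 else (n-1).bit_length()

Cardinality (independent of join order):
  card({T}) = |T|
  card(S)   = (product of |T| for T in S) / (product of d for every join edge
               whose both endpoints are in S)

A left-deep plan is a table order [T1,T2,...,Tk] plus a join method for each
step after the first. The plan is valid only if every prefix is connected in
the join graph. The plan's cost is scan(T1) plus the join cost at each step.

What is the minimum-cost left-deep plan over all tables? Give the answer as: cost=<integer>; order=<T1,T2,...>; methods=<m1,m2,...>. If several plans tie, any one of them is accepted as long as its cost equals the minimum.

Selinger DP (subsets sized 1..n):
  {B}: scan cost=400, card=400
  {C}: scan cost=20, card=20
  {A}: scan cost=300, card=300
  {D}: scan cost=400, card=400
  {BC}: card=400; try (C,hash)→1000, (B,merge)→4140, (C,merge)→4520, (B,hash)→7240, (B,nl)→8020, (C,nl)→8400; best=1000 via (C,hash)
  {AB}: card=600; try (A,nl_idx)→4600, (A,hash)→6200, (B,merge)→7300, (A,merge)→7400, (B,hash)→7800, (B,nl)→120300 …(+1); best=4600 via (A,nl_idx)
  {BD}: card=2000; try (D,hash)→8000, (B,hash)→8000, (D,merge)→8400, (B,merge)→8400, (D,nl)→160400, (B,nl)→160400; best=8000 via (D,hash)
  {ABC}: card=600; try (A,nl_idx)→5200, (C,hash)→5400, (A,hash)→6800, (A,merge)→8000, (C,merge)→11320, (C,nl)→16600 …(+1); best=5200 via (A,nl_idx)
  {BCD}: card=2000; try (D,hash)→8600, (D,merge)→9000, (C,hash)→10200, (C,merge)→32120, (C,nl)→48000, (D,nl)→161000; best=8600 via (D,hash)
  {ABD}: card=3000; try (D,hash)→12400, (D,merge)→15200, (A,hash)→15400, (A,nl_idx)→29000, (A,merge)→35000, (D,nl)→244600 …(+1); best=12400 via (D,hash)
  {ABCD}: card=3000; try (D,hash)→13000, (C,hash)→15600, (D,merge)→15800, (A,hash)→16000, (A,nl_idx)→29600, (A,merge)→35600 …(+4); best=13000 via (D,hash)

cost=13000; order=B,C,A,D; methods=hash,nl_idx,hash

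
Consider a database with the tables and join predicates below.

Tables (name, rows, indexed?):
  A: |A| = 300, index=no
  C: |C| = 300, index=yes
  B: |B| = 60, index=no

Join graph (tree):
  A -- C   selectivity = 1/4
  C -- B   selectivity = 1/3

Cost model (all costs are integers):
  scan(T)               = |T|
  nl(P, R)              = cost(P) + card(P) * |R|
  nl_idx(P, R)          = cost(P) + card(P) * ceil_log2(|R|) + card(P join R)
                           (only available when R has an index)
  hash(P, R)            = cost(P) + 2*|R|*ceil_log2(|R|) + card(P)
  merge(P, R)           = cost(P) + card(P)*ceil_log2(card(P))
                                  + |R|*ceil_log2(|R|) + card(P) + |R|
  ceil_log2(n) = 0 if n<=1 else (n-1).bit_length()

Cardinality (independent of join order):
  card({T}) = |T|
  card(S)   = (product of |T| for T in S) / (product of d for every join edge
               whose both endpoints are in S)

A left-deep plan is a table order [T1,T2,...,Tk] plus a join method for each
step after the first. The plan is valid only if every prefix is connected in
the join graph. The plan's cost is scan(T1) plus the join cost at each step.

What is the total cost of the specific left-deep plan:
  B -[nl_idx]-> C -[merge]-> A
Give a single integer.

step 1: scan B: cost=60, card=60
step 2: join C via nl_idx
    card(P join C) = 60*300/(3) = 6000
    cost = 60 + 60*9 + 6000 = 6600
step 3: join A via merge
    card(P join A) = 6000*300/(4) = 450000
    cost = 6600 + 6000*13 + 300*9 + 6000 + 300 = 93600

93600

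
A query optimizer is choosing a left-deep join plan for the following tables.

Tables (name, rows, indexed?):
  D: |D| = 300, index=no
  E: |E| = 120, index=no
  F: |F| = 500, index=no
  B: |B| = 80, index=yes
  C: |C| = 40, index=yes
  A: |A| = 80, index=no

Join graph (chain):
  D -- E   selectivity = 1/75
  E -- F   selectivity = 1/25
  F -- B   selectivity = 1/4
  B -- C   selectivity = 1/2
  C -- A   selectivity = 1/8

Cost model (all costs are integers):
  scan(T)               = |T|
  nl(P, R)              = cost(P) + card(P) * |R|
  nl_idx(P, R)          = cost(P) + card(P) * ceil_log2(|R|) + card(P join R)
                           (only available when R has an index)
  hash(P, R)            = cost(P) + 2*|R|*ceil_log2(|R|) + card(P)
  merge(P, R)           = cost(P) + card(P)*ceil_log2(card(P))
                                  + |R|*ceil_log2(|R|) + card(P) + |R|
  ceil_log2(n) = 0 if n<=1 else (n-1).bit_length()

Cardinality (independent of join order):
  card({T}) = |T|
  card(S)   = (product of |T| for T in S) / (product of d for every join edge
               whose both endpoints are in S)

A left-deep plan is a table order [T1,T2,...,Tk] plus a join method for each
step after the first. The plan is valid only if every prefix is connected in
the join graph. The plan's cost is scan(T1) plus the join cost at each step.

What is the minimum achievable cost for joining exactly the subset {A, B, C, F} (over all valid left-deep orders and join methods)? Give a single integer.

Selinger DP over subsets of {A,B,C,F}:
  {F}: scan cost=500, card=500
  {B}: scan cost=80, card=80
  {C}: scan cost=40, card=40
  {A}: scan cost=80, card=80
  {BF}: card=10000; try (B,hash)→2120, (F,merge)→5720, (B,merge)→6140, (F,hash)→9160, (B,nl_idx)→14000, (F,nl)→40080 …(+1); best=2120 via (B,hash)
  {BC}: card=1600; try (C,hash)→640, (B,merge)→960, (C,merge)→1000, (B,hash)→1200, (B,nl_idx)→1920, (C,nl_idx)→2160 …(+2); best=640 via (C,hash)
  {AC}: card=400; try (C,hash)→640, (C,nl_idx)→960, (A,merge)→960, (C,merge)→1000, (A,hash)→1200, (A,nl)→3240 …(+1); best=640 via (C,hash)
  {BCF}: card=200000; try (F,hash)→11240, (C,hash)→12600, (F,merge)→24840, (C,merge)→152400, (C,nl_idx)→262120, (C,nl)→402120 …(+1); best=11240 via (F,hash)
  {ABC}: card=16000; try (B,hash)→2160, (A,hash)→3360, (B,merge)→5280, (B,nl_idx)→19440, (A,merge)→20480, (B,nl)→32640 …(+1); best=2160 via (B,hash)
  {ABCF}: card=2000000; try (F,hash)→27160, (A,hash)→212360, (F,merge)→247160, (A,merge)→3811880, (F,nl)→8002160, (A,nl)→16011240; best=27160 via (F,hash)

27160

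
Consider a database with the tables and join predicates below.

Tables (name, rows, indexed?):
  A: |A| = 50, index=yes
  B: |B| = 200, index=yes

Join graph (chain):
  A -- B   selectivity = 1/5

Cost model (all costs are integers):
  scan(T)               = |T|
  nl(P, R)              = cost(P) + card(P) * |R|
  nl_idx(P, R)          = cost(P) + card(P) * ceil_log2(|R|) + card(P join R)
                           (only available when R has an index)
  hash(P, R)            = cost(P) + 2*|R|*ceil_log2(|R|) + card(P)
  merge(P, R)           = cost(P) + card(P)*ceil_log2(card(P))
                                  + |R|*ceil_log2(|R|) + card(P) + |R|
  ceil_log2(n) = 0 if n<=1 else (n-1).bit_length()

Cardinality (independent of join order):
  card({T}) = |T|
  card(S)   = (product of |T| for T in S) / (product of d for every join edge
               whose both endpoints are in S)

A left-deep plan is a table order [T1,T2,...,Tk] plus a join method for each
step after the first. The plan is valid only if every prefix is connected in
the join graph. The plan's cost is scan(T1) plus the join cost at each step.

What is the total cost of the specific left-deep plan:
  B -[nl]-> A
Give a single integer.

step 1: scan B: cost=200, card=200
step 2: join A via nl
    card(P join A) = 200*50/(5) = 2000
    cost = 200 + 200*50 = 10200

10200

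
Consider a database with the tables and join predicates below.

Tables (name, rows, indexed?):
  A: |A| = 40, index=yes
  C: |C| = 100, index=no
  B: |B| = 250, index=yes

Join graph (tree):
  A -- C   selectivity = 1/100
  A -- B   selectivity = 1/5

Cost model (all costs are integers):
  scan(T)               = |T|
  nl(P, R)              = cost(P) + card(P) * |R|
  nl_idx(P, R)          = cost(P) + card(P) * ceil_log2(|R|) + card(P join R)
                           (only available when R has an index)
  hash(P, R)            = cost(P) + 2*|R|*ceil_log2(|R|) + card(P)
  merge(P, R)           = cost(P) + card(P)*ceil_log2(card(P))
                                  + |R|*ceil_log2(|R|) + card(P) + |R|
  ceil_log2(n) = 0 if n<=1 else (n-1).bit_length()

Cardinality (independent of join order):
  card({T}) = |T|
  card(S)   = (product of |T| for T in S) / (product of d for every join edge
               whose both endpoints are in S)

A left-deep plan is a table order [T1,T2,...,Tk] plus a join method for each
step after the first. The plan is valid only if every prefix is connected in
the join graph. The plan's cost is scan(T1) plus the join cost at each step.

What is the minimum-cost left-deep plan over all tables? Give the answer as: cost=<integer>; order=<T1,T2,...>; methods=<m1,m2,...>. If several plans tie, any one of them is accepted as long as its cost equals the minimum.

cost=3000; order=C,A,B; methods=hash,nl_idx

Selinger DP (subsets sized 1..n):
  {A}: scan cost=40, card=40
  {C}: scan cost=100, card=100
  {B}: scan cost=250, card=250
  {AC}: card=40; try (A,hash)→680, (A,nl_idx)→740, (C,merge)→1120, (A,merge)→1180, (C,hash)→1480, (C,nl)→4040 …(+1); best=680 via (A,hash)
  {AB}: card=2000; try (A,hash)→980, (B,nl_idx)→2360, (B,merge)→2570, (A,merge)→2780, (A,nl_idx)→3750, (B,hash)→4080 …(+2); best=980 via (A,hash)
  {ABC}: card=2000; try (B,nl_idx)→3000, (B,merge)→3210, (C,hash)→4380, (B,hash)→4720, (B,nl)→10680, (C,merge)→25780 …(+1); best=3000 via (B,nl_idx)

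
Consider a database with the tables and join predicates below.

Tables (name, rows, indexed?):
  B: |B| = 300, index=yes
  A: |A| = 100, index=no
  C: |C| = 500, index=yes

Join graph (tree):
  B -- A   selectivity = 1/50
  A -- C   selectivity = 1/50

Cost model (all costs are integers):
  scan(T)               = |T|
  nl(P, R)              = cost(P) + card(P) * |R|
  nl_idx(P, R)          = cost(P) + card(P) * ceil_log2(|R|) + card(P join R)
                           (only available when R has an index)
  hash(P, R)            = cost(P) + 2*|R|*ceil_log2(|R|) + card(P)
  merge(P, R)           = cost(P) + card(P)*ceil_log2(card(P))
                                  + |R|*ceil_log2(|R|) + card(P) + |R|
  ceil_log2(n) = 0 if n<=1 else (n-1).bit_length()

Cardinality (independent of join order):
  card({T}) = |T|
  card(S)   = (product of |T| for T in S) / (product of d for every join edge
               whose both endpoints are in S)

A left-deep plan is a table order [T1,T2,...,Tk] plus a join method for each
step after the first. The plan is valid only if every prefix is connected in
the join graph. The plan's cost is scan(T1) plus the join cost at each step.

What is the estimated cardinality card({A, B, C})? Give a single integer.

Tables in S: A(100), B(300), C(500)
Edges inside S: B-A(d=50), A-C(d=50)
numerator = 100 * 300 * 500 = 15000000
denominator = 50 * 50 = 2500
card(S) = 15000000 / 2500 = 6000

6000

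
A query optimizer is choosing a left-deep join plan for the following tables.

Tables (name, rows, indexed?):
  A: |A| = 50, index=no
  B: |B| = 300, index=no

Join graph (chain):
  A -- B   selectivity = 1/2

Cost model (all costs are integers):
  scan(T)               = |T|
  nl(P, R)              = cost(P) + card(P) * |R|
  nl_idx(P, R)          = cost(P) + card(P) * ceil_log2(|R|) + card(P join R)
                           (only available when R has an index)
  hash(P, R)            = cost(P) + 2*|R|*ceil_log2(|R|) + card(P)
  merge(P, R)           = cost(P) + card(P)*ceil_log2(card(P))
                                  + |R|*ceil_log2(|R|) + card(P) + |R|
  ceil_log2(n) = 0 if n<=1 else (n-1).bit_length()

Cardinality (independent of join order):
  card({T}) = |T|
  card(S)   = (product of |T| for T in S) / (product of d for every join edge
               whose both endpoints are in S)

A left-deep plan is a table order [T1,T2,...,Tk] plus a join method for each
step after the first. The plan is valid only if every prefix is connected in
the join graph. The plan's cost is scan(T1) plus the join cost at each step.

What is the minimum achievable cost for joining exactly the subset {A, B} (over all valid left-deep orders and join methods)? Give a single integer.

1200

Selinger DP over subsets of {A,B}:
  {A}: scan cost=50, card=50
  {B}: scan cost=300, card=300
  {AB}: card=7500; try (A,hash)→1200, (B,merge)→3400, (A,merge)→3650, (B,hash)→5500, (B,nl)→15050, (A,nl)→15300; best=1200 via (A,hash)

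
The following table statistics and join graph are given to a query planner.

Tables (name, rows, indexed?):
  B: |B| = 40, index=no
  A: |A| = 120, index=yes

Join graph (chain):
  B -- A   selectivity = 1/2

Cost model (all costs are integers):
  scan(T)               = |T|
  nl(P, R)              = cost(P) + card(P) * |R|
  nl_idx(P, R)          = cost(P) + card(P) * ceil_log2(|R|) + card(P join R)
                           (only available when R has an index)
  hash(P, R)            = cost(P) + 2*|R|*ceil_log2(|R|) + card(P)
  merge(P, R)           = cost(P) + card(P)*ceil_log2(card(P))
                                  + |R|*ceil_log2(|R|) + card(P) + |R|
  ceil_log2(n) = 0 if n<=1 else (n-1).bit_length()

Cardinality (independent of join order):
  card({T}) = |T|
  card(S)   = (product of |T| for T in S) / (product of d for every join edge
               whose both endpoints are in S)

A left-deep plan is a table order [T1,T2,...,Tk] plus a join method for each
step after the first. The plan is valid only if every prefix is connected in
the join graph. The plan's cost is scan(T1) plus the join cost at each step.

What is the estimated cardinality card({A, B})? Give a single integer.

2400

Tables in S: A(120), B(40)
Edges inside S: B-A(d=2)
numerator = 120 * 40 = 4800
denominator = 2 = 2
card(S) = 4800 / 2 = 2400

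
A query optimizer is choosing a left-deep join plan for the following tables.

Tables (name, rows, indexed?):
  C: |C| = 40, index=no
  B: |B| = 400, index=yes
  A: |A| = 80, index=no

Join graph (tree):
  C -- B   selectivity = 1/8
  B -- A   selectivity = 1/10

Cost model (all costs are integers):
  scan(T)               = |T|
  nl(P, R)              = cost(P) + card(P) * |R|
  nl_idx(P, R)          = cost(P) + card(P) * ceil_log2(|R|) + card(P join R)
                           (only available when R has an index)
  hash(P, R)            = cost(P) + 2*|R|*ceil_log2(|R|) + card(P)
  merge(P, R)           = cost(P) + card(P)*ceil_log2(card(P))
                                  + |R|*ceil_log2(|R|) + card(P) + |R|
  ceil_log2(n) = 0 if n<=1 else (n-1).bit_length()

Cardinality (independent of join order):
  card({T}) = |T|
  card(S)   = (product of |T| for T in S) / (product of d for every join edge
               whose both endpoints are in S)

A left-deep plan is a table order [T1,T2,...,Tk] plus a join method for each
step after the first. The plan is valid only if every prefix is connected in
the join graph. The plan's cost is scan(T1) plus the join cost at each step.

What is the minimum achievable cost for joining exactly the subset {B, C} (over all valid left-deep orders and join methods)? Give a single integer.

Selinger DP over subsets of {B,C}:
  {C}: scan cost=40, card=40
  {B}: scan cost=400, card=400
  {BC}: card=2000; try (C,hash)→1280, (B,nl_idx)→2400, (B,merge)→4320, (C,merge)→4680, (B,hash)→7280, (B,nl)→16040 …(+1); best=1280 via (C,hash)

1280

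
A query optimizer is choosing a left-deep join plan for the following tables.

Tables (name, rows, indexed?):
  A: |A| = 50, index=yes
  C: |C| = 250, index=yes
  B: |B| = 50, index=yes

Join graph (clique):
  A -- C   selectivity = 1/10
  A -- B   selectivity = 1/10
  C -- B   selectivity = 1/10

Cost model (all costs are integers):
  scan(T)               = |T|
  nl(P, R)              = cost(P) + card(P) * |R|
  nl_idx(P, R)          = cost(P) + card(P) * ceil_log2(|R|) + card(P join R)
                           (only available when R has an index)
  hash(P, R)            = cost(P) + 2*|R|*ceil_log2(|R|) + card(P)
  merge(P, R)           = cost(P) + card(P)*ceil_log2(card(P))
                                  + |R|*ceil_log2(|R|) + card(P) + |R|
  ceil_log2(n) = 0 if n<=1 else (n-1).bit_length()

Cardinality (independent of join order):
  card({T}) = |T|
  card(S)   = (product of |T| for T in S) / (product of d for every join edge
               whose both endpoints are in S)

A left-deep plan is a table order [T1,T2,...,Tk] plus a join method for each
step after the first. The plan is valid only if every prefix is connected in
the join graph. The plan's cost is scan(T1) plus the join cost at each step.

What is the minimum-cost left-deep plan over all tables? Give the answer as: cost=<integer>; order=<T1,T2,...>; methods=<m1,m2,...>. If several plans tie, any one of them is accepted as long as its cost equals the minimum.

cost=2950; order=C,A,B; methods=hash,hash

Selinger DP (subsets sized 1..n):
  {A}: scan cost=50, card=50
  {C}: scan cost=250, card=250
  {B}: scan cost=50, card=50
  {AC}: card=1250; try (A,hash)→1100, (C,nl_idx)→1700, (C,merge)→2650, (A,merge)→2850, (A,nl_idx)→3000, (C,hash)→4100 …(+2); best=1100 via (A,hash)
  {AB}: card=250; try (B,nl_idx)→600, (A,nl_idx)→600, (B,hash)→700, (A,hash)→700, (B,merge)→750, (A,merge)→750 …(+2); best=600 via (B,nl_idx)
  {BC}: card=1250; try (B,hash)→1100, (C,nl_idx)→1700, (C,merge)→2650, (B,merge)→2850, (B,nl_idx)→3000, (C,hash)→4100 …(+2); best=1100 via (B,hash)
  {ABC}: card=625; try (B,hash)→2950, (A,hash)→2950, (C,nl_idx)→3225, (C,hash)→4850, (C,merge)→5100, (B,nl_idx)→9225 …(+6); best=2950 via (B,hash)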